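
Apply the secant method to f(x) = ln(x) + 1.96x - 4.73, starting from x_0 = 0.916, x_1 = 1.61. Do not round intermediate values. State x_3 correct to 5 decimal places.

2.04659

Secant update: x_(k+1) = x_k − f(x_k)·(x_k − x_(k-1))/(f(x_k) − f(x_(k-1))).
f(x_0) = -3.022379, f(x_1) = -1.098166
x_2 = 1.610000 - (-1.098166)·(1.610000 - 0.916000)/(-1.098166 - (-3.022379)) = 2.006072; f(x_2) = -0.101920
x_3 = 2.006072 - (-0.101920)·(2.006072 - 1.610000)/(-0.101920 - (-1.098166)) = 2.046592; f(x_3) = -0.002504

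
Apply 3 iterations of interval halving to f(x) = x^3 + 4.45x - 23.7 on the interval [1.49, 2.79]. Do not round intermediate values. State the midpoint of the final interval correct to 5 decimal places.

2.38375

f(1.490000) = -13.761551, f(2.790000) = 10.433139 (opposite signs)
step 1: m = 2.140000, f(m) = -4.376656 < 0 → root in [2.140000, 2.790000]
step 2: m = 2.465000, f(m) = 2.247145 > 0 → root in [2.140000, 2.465000]
step 3: m = 2.302500, f(m) = -1.247157 < 0 → root in [2.302500, 2.465000]
Midpoint of [2.302500, 2.465000] = 2.383750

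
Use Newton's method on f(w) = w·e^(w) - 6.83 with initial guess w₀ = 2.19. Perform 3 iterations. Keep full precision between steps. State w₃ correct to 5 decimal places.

f'(w) = (w + 1)·e^(w)
w_0 = 2.190000: f = 12.738117, f' = 28.503330 → w_1 = 2.190000 - (12.738117)/(28.503330) = 1.743101
w_1 = 1.743101: f = 3.131885, f' = 15.676922 → w_2 = 1.743101 - (3.131885)/(15.676922) = 1.543324
w_2 = 1.543324: f = 0.392943, f' = 11.903064 → w_3 = 1.543324 - (0.392943)/(11.903064) = 1.510312

1.51031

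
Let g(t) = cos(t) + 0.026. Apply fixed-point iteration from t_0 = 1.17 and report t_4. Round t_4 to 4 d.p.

0.8426

t_1 = g(1.170000) = 0.416152
t_2 = g(0.416152) = 0.940651
t_3 = g(0.940651) = 0.615262
t_4 = g(0.615262) = 0.842622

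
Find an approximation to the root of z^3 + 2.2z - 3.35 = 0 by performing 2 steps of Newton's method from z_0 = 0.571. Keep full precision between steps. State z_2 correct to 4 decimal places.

1.0393

f'(z) = 3z^2 + 2.2
z_0 = 0.571000: f = -1.907631, f' = 3.178123 → z_1 = 0.571000 - (-1.907631)/(3.178123) = 1.171238
z_1 = 1.171238: f = 0.833427, f' = 6.315396 → z_2 = 1.171238 - (0.833427)/(6.315396) = 1.039271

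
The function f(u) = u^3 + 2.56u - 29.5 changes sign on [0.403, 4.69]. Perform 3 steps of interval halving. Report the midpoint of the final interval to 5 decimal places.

f(0.403000) = -28.402869, f(4.690000) = 85.668109 (opposite signs)
step 1: m = 2.546500, f(m) = -6.467768 < 0 → root in [2.546500, 4.690000]
step 2: m = 3.618250, f(m) = 27.131883 > 0 → root in [2.546500, 3.618250]
step 3: m = 3.082375, f(m) = 7.676635 > 0 → root in [2.546500, 3.082375]
Midpoint of [2.546500, 3.082375] = 2.814437

2.81444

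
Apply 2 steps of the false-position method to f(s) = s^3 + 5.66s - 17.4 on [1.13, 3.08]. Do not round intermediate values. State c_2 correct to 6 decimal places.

f(1.130000) = -9.561303, f(3.080000) = 29.250912
step 1: c = 1.610378, f(c) = -4.109037 < 0 → new bracket [1.610378, 3.080000]
step 2: c = 1.791396, f(c) = -1.511937 < 0 → new bracket [1.791396, 3.080000]

1.791396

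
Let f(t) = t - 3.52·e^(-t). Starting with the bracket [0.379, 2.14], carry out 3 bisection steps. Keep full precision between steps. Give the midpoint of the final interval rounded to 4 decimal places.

f(0.379000) = -2.030601, f(2.140000) = 1.725855 (opposite signs)
step 1: m = 1.259500, f(m) = 0.260538 > 0 → root in [0.379000, 1.259500]
step 2: m = 0.819250, f(m) = -0.732233 < 0 → root in [0.819250, 1.259500]
step 3: m = 1.039375, f(m) = -0.205563 < 0 → root in [1.039375, 1.259500]
Midpoint of [1.039375, 1.259500] = 1.149438

1.1494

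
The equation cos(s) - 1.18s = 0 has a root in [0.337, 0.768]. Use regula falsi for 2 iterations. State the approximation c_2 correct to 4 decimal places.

0.6661

f(0.337000) = 0.546091, f(0.768000) = -0.186938
step 1: c = 0.658086, f(c) = 0.014624 > 0 → new bracket [0.658086, 0.768000]
step 2: c = 0.666060, f(c) = 0.000311 > 0 → new bracket [0.666060, 0.768000]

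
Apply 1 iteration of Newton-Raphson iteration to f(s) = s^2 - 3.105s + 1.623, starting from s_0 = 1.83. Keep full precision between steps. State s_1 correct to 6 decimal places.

3.109730

f'(s) = 2s - 3.105
s_0 = 1.830000: f = -0.710250, f' = 0.555000 → s_1 = 1.830000 - (-0.710250)/(0.555000) = 3.109730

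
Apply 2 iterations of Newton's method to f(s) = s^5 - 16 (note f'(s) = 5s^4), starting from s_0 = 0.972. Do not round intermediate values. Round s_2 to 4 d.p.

3.4989

s_0 = 0.972000: f = -15.132376, f' = 4.463084 → s_1 = 0.972000 - (-15.132376)/(4.463084) = 4.362565
s_1 = 4.362565: f = 1564.190870, f' = 1811.080034 → s_2 = 4.362565 - (1564.190870)/(1811.080034) = 3.498886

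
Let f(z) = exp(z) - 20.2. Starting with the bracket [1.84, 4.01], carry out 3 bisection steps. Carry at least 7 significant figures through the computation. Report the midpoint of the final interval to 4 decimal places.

3.0606

f(1.840000) = -13.903462, f(4.010000) = 34.946871 (opposite signs)
step 1: m = 2.925000, f(m) = -1.565774 < 0 → root in [2.925000, 4.010000]
step 2: m = 3.467500, f(m) = 11.856501 > 0 → root in [2.925000, 3.467500]
step 3: m = 3.196250, f(m) = 4.240705 > 0 → root in [2.925000, 3.196250]
Midpoint of [2.925000, 3.196250] = 3.060625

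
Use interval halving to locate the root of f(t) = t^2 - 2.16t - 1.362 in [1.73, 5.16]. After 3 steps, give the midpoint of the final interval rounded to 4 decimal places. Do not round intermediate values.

f(1.730000) = -2.105900, f(5.160000) = 14.118000 (opposite signs)
step 1: m = 3.445000, f(m) = 3.064825 > 0 → root in [1.730000, 3.445000]
step 2: m = 2.587500, f(m) = -0.255844 < 0 → root in [2.587500, 3.445000]
step 3: m = 3.016250, f(m) = 1.220664 > 0 → root in [2.587500, 3.016250]
Midpoint of [2.587500, 3.016250] = 2.801875

2.8019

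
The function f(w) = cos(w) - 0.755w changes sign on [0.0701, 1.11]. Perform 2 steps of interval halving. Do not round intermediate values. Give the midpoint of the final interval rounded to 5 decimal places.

f(0.070100) = 0.944619, f(1.110000) = -0.393388 (opposite signs)
step 1: m = 0.590050, f(m) = 0.385425 > 0 → root in [0.590050, 1.110000]
step 2: m = 0.850025, f(m) = 0.018195 > 0 → root in [0.850025, 1.110000]
Midpoint of [0.850025, 1.110000] = 0.980013

0.98001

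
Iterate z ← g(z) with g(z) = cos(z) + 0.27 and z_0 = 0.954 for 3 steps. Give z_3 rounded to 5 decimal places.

z_1 = g(0.954000) = 0.848425
z_2 = g(0.848425) = 0.931166
z_3 = g(0.931166) = 0.866899

0.86690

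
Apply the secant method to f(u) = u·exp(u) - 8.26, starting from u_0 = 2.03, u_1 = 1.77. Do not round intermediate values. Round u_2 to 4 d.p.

f(u_0) = 7.196595, f(u_1) = 2.131410
u_2 = 1.770000 - (2.131410)·(1.770000 - 2.030000)/(2.131410 - (7.196595)) = 1.660593; f(u_2) = 0.478755

1.6606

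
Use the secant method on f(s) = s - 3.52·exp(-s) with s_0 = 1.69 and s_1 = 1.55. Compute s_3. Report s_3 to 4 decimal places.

f(s_0) = 1.040491, f(s_1) = 0.802887
s_2 = 1.550000 - (0.802887)·(1.550000 - 1.690000)/(0.802887 - (1.040491)) = 1.076927; f(s_2) = -0.122129
s_3 = 1.076927 - (-0.122129)·(1.076927 - 1.550000)/(-0.122129 - (0.802887)) = 1.139386; f(s_3) = 0.012932

1.1394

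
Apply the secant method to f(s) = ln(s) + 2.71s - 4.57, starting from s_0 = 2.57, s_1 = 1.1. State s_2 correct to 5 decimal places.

f(s_0) = 3.338606, f(s_1) = -1.493690
s_2 = 1.100000 - (-1.493690)·(1.100000 - 2.570000)/(-1.493690 - (3.338606)) = 1.554385; f(s_2) = 0.083464

1.55439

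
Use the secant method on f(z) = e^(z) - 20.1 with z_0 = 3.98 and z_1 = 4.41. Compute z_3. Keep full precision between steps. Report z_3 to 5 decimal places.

f(z_0) = 33.417034, f(z_1) = 62.169464
z_2 = 4.410000 - (62.169464)·(4.410000 - 3.980000)/(62.169464 - (33.417034)) = 3.480240; f(z_2) = 12.367501
z_3 = 3.480240 - (12.367501)·(3.480240 - 4.410000)/(12.367501 - (62.169464)) = 3.249349; f(z_3) = 5.673553

3.24935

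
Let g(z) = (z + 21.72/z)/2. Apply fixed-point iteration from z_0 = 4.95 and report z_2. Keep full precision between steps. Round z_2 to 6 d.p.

z_1 = g(4.950000) = 4.668939
z_2 = g(4.668939) = 4.660480

4.660480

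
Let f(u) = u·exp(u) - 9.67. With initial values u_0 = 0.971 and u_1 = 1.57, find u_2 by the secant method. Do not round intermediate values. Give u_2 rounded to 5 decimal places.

f(u_0) = -7.105993, f(u_1) = -2.123562
u_2 = 1.570000 - (-2.123562)·(1.570000 - 0.971000)/(-2.123562 - (-7.105993)) = 1.825300; f(u_2) = 1.655356

1.82530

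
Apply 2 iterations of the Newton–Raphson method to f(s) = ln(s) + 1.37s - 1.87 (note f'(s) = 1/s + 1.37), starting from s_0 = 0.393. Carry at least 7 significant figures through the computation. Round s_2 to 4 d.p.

1.2082

s_0 = 0.393000: f = -2.265536, f' = 3.914529 → s_1 = 0.393000 - (-2.265536)/(3.914529) = 0.971750
s_1 = 0.971750: f = -0.567358, f' = 2.399071 → s_2 = 0.971750 - (-0.567358)/(2.399071) = 1.208241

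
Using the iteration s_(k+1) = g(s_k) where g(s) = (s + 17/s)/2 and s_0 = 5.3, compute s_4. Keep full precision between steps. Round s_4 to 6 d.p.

s_1 = g(5.300000) = 4.253774
s_2 = g(4.253774) = 4.125113
s_3 = g(4.125113) = 4.123106
s_4 = g(4.123106) = 4.123106

4.123106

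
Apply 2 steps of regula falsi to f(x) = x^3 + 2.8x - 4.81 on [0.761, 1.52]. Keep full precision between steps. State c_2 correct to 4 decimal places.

1.1478

False-position update: c = (a·f(b) − b·f(a))/(f(b) − f(a)); replace the endpoint whose sign matches f(c).
f(0.761000) = -2.238489, f(1.520000) = 2.957808
step 1: c = 1.087966, f(c) = -0.475902 < 0 → new bracket [1.087966, 1.520000]
step 2: c = 1.147845, f(c) = -0.083695 < 0 → new bracket [1.147845, 1.520000]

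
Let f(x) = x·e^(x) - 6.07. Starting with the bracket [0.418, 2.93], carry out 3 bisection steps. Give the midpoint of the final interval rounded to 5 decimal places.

1.51700

f(0.418000) = -5.435091, f(2.930000) = 48.801957 (opposite signs)
step 1: m = 1.674000, f(m) = 2.858210 > 0 → root in [0.418000, 1.674000]
step 2: m = 1.046000, f(m) = -3.092829 < 0 → root in [1.046000, 1.674000]
step 3: m = 1.360000, f(m) = -0.771177 < 0 → root in [1.360000, 1.674000]
Midpoint of [1.360000, 1.674000] = 1.517000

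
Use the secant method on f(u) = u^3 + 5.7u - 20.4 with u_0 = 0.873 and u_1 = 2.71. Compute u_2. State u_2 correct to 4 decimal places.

1.7856

f(u_0) = -14.758561, f(u_1) = 14.949511
u_2 = 2.710000 - (14.949511)·(2.710000 - 0.873000)/(14.949511 - (-14.758561)) = 1.785596; f(u_2) = -4.528988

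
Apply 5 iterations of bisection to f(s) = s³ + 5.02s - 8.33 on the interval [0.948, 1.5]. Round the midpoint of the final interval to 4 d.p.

f(0.948000) = -2.719069, f(1.500000) = 2.575000 (opposite signs)
step 1: m = 1.224000, f(m) = -0.351753 < 0 → root in [1.224000, 1.500000]
step 2: m = 1.362000, f(m) = 1.033810 > 0 → root in [1.224000, 1.362000]
step 3: m = 1.293000, f(m) = 0.322561 > 0 → root in [1.224000, 1.293000]
step 4: m = 1.258500, f(m) = -0.019090 < 0 → root in [1.258500, 1.293000]
step 5: m = 1.275750, f(m) = 0.150597 > 0 → root in [1.258500, 1.275750]
Midpoint of [1.258500, 1.275750] = 1.267125

1.2671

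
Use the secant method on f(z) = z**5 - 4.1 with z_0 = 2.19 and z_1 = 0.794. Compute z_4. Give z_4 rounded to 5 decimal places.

f(z_0) = 46.275640, f(z_1) = -3.784425
z_2 = 0.794000 - (-3.784425)·(0.794000 - 2.190000)/(-3.784425 - (46.275640)) = 0.899534; f(z_2) = -3.511036
z_3 = 0.899534 - (-3.511036)·(0.899534 - 0.794000)/(-3.511036 - (-3.784425)) = 2.254873; f(z_3) = 54.192248
z_4 = 2.254873 - (54.192248)·(2.254873 - 0.899534)/(54.192248 - (-3.511036)) = 0.982002; f(z_4) = -3.186809

0.98200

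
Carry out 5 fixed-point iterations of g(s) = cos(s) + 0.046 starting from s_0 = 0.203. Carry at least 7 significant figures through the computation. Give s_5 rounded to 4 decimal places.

s_1 = g(0.203000) = 1.025466
s_2 = g(1.025466) = 0.564700
s_3 = g(0.564700) = 0.890749
s_4 = g(0.890749) = 0.674830
s_5 = g(0.674830) = 0.826813

0.8268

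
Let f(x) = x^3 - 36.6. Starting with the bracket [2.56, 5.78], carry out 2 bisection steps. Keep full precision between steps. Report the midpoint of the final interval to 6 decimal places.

2.962500

f(2.560000) = -19.822784, f(5.780000) = 156.500552 (opposite signs)
step 1: m = 4.170000, f(m) = 35.911713 > 0 → root in [2.560000, 4.170000]
step 2: m = 3.365000, f(m) = 1.502652 > 0 → root in [2.560000, 3.365000]
Midpoint of [2.560000, 3.365000] = 2.962500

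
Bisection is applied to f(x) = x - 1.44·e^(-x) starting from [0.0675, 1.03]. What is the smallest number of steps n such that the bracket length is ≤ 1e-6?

20

Initial width b − a = 1.03 − 0.0675 = 0.962500.
After n steps the width is (b−a)/2^n; need (b−a)/2^n ≤ 1e-6.
So n ≥ log₂(0.962500/1e-6) = log₂(962500.0000) ≈ 19.8764.
Hence n = 20.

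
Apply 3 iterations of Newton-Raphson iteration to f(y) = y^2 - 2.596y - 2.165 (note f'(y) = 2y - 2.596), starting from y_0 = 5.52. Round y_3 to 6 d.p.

y_0 = 5.520000: f = 13.975480, f' = 8.444000 → y_1 = 5.520000 - (13.975480)/(8.444000) = 3.864922
y_1 = 3.864922: f = 2.739284, f' = 5.133844 → y_2 = 3.864922 - (2.739284)/(5.133844) = 3.331348
y_2 = 3.331348: f = 0.284701, f' = 4.066696 → y_3 = 3.331348 - (0.284701)/(4.066696) = 3.261340

3.261340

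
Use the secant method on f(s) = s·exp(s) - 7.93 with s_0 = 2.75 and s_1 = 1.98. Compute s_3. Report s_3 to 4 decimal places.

f(s_0) = 35.087238, f(s_1) = 6.410631
s_2 = 1.980000 - (6.410631)·(1.980000 - 2.750000)/(6.410631 - (35.087238)) = 1.807867; f(s_2) = 3.093341
s_3 = 1.807867 - (3.093341)·(1.807867 - 1.980000)/(3.093341 - (6.410631)) = 1.647355; f(s_3) = 0.625085

1.6474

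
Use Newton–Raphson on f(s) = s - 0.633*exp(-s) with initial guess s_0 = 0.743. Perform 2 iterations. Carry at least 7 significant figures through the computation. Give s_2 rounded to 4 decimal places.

0.4171

Newton update: s ← s − f(s)/f'(s).
f'(s) = 1 + 0.633*exp(-s)
s_0 = 0.743000: f = 0.441892, f' = 1.301108 → s_1 = 0.743000 - (0.441892)/(1.301108) = 0.403373
s_1 = 0.403373: f = -0.019511, f' = 1.422884 → s_2 = 0.403373 - (-0.019511)/(1.422884) = 0.417085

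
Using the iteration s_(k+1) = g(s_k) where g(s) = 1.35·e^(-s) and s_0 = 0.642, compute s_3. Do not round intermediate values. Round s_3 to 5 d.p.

0.69535

s_1 = g(0.642000) = 0.710423
s_2 = g(0.710423) = 0.663439
s_3 = g(0.663439) = 0.695354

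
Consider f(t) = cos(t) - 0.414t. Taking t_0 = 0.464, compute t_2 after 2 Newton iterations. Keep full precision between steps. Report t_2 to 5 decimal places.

1.10270

Newton update: t ← t − f(t)/f'(t).
f'(t) = -sin(t) - 0.414
t_0 = 0.464000: f = 0.702174, f' = -0.861529 → t_1 = 0.464000 - (0.702174)/(-0.861529) = 1.279032
t_1 = 1.279032: f = -0.241877, f' = -1.371738 → t_2 = 1.279032 - (-0.241877)/(-1.371738) = 1.102703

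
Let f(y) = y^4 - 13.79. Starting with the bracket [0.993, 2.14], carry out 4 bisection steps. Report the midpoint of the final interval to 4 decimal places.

1.9608

f(0.993000) = -12.817707, f(2.140000) = 7.182736 (opposite signs)
step 1: m = 1.566500, f(m) = -7.768266 < 0 → root in [1.566500, 2.140000]
step 2: m = 1.853250, f(m) = -1.993965 < 0 → root in [1.853250, 2.140000]
step 3: m = 1.996625, f(m) = 2.102273 > 0 → root in [1.853250, 1.996625]
step 4: m = 1.924937, f(m) = -0.060127 < 0 → root in [1.924937, 1.996625]
Midpoint of [1.924937, 1.996625] = 1.960781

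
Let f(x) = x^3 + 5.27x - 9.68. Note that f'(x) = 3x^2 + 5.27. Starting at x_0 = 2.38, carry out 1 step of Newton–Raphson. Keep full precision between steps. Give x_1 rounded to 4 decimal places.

Newton update: x ← x − f(x)/f'(x).
x_0 = 2.380000: f = 16.343872, f' = 22.263200 → x_1 = 2.380000 - (16.343872)/(22.263200) = 1.645879

1.6459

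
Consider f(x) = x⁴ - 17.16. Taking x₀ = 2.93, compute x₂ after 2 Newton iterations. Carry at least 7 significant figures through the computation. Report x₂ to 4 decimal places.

2.0991

f'(x) = 4x³
x_0 = 2.930000: f = 56.540508, f' = 100.615028 → x_1 = 2.930000 - (56.540508)/(100.615028) = 2.368051
x_1 = 2.368051: f = 14.285916, f' = 53.116956 → x_2 = 2.368051 - (14.285916)/(53.116956) = 2.099099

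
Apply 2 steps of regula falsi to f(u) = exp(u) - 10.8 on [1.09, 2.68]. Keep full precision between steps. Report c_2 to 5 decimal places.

False-position update: c = (a·f(b) − b·f(a))/(f(b) − f(a)); replace the endpoint whose sign matches f(c).
f(1.090000) = -7.825726, f(2.680000) = 3.785093
step 1: c = 2.161665, f(c) = -2.114416 < 0 → new bracket [2.161665, 2.680000]
step 2: c = 2.347439, f(c) = -0.341251 < 0 → new bracket [2.347439, 2.680000]

2.34744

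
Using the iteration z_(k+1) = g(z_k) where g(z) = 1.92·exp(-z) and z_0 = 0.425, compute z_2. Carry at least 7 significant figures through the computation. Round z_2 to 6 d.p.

0.547215

z_1 = g(0.425000) = 1.255238
z_2 = g(1.255238) = 0.547215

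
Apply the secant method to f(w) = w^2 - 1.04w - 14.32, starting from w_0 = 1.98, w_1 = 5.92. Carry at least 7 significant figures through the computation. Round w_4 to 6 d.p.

4.347430

f(w_0) = -12.458800, f(w_1) = 14.569600
w_2 = 5.920000 - (14.569600)·(5.920000 - 1.980000)/(14.569600 - (-12.458800)) = 3.796152; f(w_2) = -3.857231
w_3 = 3.796152 - (-3.857231)·(3.796152 - 5.920000)/(-3.857231 - (14.569600)) = 4.240730; f(w_3) = -0.746567
w_4 = 4.240730 - (-0.746567)·(4.240730 - 3.796152)/(-0.746567 - (-3.857231)) = 4.347430; f(w_4) = 0.058821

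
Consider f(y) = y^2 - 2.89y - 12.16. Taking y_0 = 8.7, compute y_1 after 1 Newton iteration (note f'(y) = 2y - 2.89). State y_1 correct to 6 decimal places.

Newton update: y ← y − f(y)/f'(y).
y_0 = 8.700000: f = 38.387000, f' = 14.510000 → y_1 = 8.700000 - (38.387000)/(14.510000) = 6.054445

6.054445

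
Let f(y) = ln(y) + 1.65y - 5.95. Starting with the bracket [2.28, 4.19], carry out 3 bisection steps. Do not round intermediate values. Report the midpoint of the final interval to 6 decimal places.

f(2.280000) = -1.363825, f(4.190000) = 2.396201 (opposite signs)
step 1: m = 3.235000, f(m) = 0.561779 > 0 → root in [2.280000, 3.235000]
step 2: m = 2.757500, f(m) = -0.385801 < 0 → root in [2.757500, 3.235000]
step 3: m = 2.996250, f(m) = 0.091174 > 0 → root in [2.757500, 2.996250]
Midpoint of [2.757500, 2.996250] = 2.876875

2.876875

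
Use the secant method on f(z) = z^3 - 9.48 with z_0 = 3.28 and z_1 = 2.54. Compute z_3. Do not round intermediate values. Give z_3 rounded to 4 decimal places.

2.1423

Secant update: z_(k+1) = z_k − f(z_k)·(z_k − z_(k-1))/(f(z_k) − f(z_(k-1))).
f(z_0) = 25.807552, f(z_1) = 6.907064
z_2 = 2.540000 - (6.907064)·(2.540000 - 3.280000)/(6.907064 - (25.807552)) = 2.269572; f(z_2) = 2.210463
z_3 = 2.269572 - (2.210463)·(2.269572 - 2.540000)/(2.210463 - (6.907064)) = 2.142294; f(z_3) = 0.351897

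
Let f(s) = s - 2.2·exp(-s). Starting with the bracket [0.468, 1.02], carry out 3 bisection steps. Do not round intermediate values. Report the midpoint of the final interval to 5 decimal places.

f(0.468000) = -0.909758, f(1.020000) = 0.226691 (opposite signs)
step 1: m = 0.744000, f(m) = -0.301460 < 0 → root in [0.744000, 1.020000]
step 2: m = 0.882000, f(m) = -0.028699 < 0 → root in [0.882000, 1.020000]
step 3: m = 0.951000, f(m) = 0.101020 > 0 → root in [0.882000, 0.951000]
Midpoint of [0.882000, 0.951000] = 0.916500

0.91650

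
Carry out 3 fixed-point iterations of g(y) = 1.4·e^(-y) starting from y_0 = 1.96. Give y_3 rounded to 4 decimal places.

0.4435

y_1 = g(1.960000) = 0.197202
y_2 = g(0.197202) = 1.149435
y_3 = g(1.149435) = 0.443542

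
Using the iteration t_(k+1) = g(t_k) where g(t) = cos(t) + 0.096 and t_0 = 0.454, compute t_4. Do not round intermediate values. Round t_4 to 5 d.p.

0.71945

t_1 = g(0.454000) = 0.994700
t_2 = g(0.994700) = 0.640754
t_3 = g(0.640754) = 0.897645
t_4 = g(0.897645) = 0.719453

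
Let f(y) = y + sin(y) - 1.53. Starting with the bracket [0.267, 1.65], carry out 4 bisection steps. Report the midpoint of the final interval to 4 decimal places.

0.8288

f(0.267000) = -0.999161, f(1.650000) = 1.116865 (opposite signs)
step 1: m = 0.958500, f(m) = 0.246830 > 0 → root in [0.267000, 0.958500]
step 2: m = 0.612750, f(m) = -0.342131 < 0 → root in [0.612750, 0.958500]
step 3: m = 0.785625, f(m) = -0.037108 < 0 → root in [0.785625, 0.958500]
step 4: m = 0.872062, f(m) = 0.107720 > 0 → root in [0.785625, 0.872062]
Midpoint of [0.785625, 0.872062] = 0.828844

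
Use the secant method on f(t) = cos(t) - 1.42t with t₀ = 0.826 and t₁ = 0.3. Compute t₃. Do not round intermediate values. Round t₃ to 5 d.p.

f(t_0) = -0.495098, f(t_1) = 0.529336
t_2 = 0.300000 - (0.529336)·(0.300000 - 0.826000)/(0.529336 - (-0.495098)) = 0.571790; f(t_2) = 0.028992
t_3 = 0.571790 - (0.028992)·(0.571790 - 0.300000)/(0.028992 - (0.529336)) = 0.587539; f(t_3) = -0.001997

0.58754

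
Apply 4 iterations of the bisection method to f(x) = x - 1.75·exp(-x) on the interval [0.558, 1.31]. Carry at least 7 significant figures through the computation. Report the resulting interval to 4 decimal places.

f(0.558000) = -0.443617, f(1.310000) = 0.837815 (opposite signs)
step 1: m = 0.934000, f(m) = 0.246287 > 0 → root in [0.558000, 0.934000]
step 2: m = 0.746000, f(m) = -0.083955 < 0 → root in [0.746000, 0.934000]
step 3: m = 0.840000, f(m) = 0.084507 > 0 → root in [0.746000, 0.840000]
step 4: m = 0.793000, f(m) = 0.001151 > 0 → root in [0.746000, 0.793000]

[0.7460, 0.7930]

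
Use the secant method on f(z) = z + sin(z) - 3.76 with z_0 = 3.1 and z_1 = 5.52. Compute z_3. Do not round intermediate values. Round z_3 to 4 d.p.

4.4896

f(z_0) = -0.618419, f(z_1) = 1.068773
z_2 = 5.520000 - (1.068773)·(5.520000 - 3.100000)/(1.068773 - (-0.618419)) = 3.987021; f(z_2) = -0.521234
z_3 = 3.987021 - (-0.521234)·(3.987021 - 5.520000)/(-0.521234 - (1.068773)) = 4.489560; f(z_3) = -0.245716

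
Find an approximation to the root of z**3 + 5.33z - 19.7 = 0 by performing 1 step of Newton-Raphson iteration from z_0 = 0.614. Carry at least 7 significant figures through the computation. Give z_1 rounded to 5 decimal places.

3.12072

f'(z) = 3z**2 + 5.33
z_0 = 0.614000: f = -16.195904, f' = 6.460988 → z_1 = 0.614000 - (-16.195904)/(6.460988) = 3.120723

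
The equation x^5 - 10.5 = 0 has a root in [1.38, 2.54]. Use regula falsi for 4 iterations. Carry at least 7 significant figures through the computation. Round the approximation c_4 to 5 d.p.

f(1.380000) = -5.495100, f(2.540000) = 95.222782
step 1: c = 1.443289, f(c) = -4.237233 < 0 → new bracket [1.443289, 2.540000]
step 2: c = 1.490011, f(c) = -3.155743 < 0 → new bracket [1.490011, 2.540000]
step 3: c = 1.523692, f(c) = -2.287290 < 0 → new bracket [1.523692, 2.540000]
step 4: c = 1.547532, f(c) = -1.624394 < 0 → new bracket [1.547532, 2.540000]

1.54753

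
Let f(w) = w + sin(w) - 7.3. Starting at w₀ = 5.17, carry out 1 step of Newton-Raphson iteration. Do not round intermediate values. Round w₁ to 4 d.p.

7.2695

f'(w) = 1 + cos(w)
w_0 = 5.170000: f = -3.027111, f' = 1.441806 → w_1 = 5.170000 - (-3.027111)/(1.441806) = 7.269527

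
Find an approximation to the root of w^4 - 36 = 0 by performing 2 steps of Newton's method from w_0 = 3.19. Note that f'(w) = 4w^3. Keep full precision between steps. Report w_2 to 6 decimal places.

2.475279

Newton update: w ← w − f(w)/f'(w).
w_0 = 3.190000: f = 67.553011, f' = 129.847036 → w_1 = 3.190000 - (67.553011)/(129.847036) = 2.669749
w_1 = 2.669749: f = 14.802131, f' = 76.115208 → w_2 = 2.669749 - (14.802131)/(76.115208) = 2.475279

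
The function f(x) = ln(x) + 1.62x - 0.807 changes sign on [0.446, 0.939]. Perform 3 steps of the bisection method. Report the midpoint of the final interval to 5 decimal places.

0.72331

f(0.446000) = -0.891916, f(0.939000) = 0.651240 (opposite signs)
step 1: m = 0.692500, f(m) = -0.052597 < 0 → root in [0.692500, 0.939000]
step 2: m = 0.815750, f(m) = 0.310868 > 0 → root in [0.692500, 0.815750]
step 3: m = 0.754125, f(m) = 0.132485 > 0 → root in [0.692500, 0.754125]
Midpoint of [0.692500, 0.754125] = 0.723313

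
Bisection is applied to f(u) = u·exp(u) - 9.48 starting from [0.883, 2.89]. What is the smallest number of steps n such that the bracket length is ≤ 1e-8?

28

Initial width b − a = 2.89 − 0.883 = 2.007000.
After n steps the width is (b−a)/2^n; need (b−a)/2^n ≤ 1e-8.
So n ≥ log₂(2.007000/1e-8) = log₂(200700000.0000) ≈ 27.5805.
Hence n = 28.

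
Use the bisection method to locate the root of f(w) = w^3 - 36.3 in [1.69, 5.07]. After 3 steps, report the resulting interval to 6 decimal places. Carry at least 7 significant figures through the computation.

f(1.690000) = -31.473191, f(5.070000) = 94.023843 (opposite signs)
step 1: m = 3.380000, f(m) = 2.314472 > 0 → root in [1.690000, 3.380000]
step 2: m = 2.535000, f(m) = -20.009520 < 0 → root in [2.535000, 3.380000]
step 3: m = 2.957500, f(m) = -10.431321 < 0 → root in [2.957500, 3.380000]

[2.957500, 3.380000]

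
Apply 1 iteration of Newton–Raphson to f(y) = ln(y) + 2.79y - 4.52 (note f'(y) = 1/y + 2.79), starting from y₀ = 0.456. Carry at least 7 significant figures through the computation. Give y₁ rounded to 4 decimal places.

y_0 = 0.456000: f = -4.033022, f' = 4.982982 → y_1 = 0.456000 - (-4.033022)/(4.982982) = 1.265359

1.2654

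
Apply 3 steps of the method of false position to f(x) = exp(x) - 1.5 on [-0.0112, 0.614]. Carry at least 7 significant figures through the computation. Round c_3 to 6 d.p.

False-position update: c = (a·f(b) − b·f(a))/(f(b) − f(a)); replace the endpoint whose sign matches f(c).
f(-0.011200) = -0.511138, f(0.614000) = 0.347808
step 1: c = 0.360841, f(c) = -0.065464 < 0 → new bracket [0.360841, 0.614000]
step 2: c = 0.400943, f(c) = -0.006768 < 0 → new bracket [0.400943, 0.614000]
step 3: c = 0.405010, f(c) = -0.000683 < 0 → new bracket [0.405010, 0.614000]

0.405010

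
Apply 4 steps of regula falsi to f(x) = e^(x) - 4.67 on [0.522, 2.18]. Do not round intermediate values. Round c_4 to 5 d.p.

f(0.522000) = -2.984605, f(2.180000) = 4.176306
step 1: c = 1.213040, f(c) = -1.306306 < 0 → new bracket [1.213040, 2.180000]
step 2: c = 1.443431, f(c) = -0.434798 < 0 → new bracket [1.443431, 2.180000]
step 3: c = 1.512885, f(c) = -0.130191 < 0 → new bracket [1.512885, 2.180000]
step 4: c = 1.533053, f(c) = -0.037704 < 0 → new bracket [1.533053, 2.180000]

1.53305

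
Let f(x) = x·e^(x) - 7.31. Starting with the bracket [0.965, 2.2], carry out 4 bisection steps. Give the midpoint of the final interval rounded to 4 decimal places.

1.5439

f(0.965000) = -4.777080, f(2.200000) = 12.545030 (opposite signs)
step 1: m = 1.582500, f(m) = 0.392199 > 0 → root in [0.965000, 1.582500]
step 2: m = 1.273750, f(m) = -2.757323 < 0 → root in [1.273750, 1.582500]
step 3: m = 1.428125, f(m) = -1.353474 < 0 → root in [1.428125, 1.582500]
step 4: m = 1.505313, f(m) = -0.527722 < 0 → root in [1.505313, 1.582500]
Midpoint of [1.505313, 1.582500] = 1.543906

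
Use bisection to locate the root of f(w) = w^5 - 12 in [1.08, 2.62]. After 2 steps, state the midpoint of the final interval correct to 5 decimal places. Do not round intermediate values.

1.65750

f(1.080000) = -10.530672, f(2.620000) = 111.454367 (opposite signs)
step 1: m = 1.850000, f(m) = 9.669987 > 0 → root in [1.080000, 1.850000]
step 2: m = 1.465000, f(m) = -5.251797 < 0 → root in [1.465000, 1.850000]
Midpoint of [1.465000, 1.850000] = 1.657500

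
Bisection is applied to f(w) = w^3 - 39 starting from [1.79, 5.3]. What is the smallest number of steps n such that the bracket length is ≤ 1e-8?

Initial width b − a = 5.3 − 1.79 = 3.510000.
After n steps the width is (b−a)/2^n; need (b−a)/2^n ≤ 1e-8.
So n ≥ log₂(3.510000/1e-8) = log₂(351000000.0000) ≈ 28.3869.
Hence n = 29.

29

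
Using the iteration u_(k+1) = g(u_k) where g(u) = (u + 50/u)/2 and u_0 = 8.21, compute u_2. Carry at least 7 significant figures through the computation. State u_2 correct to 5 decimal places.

7.07150

u_1 = g(8.210000) = 7.150067
u_2 = g(7.150067) = 7.071504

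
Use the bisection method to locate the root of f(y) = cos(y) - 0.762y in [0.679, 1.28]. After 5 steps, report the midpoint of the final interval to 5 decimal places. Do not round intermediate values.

0.85742

f(0.679000) = 0.260803, f(1.280000) = -0.688645 (opposite signs)
step 1: m = 0.979500, f(m) = -0.188941 < 0 → root in [0.679000, 0.979500]
step 2: m = 0.829250, f(m) = 0.043541 > 0 → root in [0.829250, 0.979500]
step 3: m = 0.904375, f(m) = -0.070957 < 0 → root in [0.829250, 0.904375]
step 4: m = 0.866812, f(m) = -0.013252 < 0 → root in [0.829250, 0.866812]
step 5: m = 0.848031, f(m) = 0.015261 > 0 → root in [0.848031, 0.866812]
Midpoint of [0.848031, 0.866812] = 0.857422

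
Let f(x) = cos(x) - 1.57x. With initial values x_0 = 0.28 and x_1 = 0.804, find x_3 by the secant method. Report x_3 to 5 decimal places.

f(x_0) = 0.521455, f(x_1) = -0.568448
x_2 = 0.804000 - (-0.568448)·(0.804000 - 0.280000)/(-0.568448 - (0.521455)) = 0.530703; f(x_2) = 0.029247
x_3 = 0.530703 - (0.029247)·(0.530703 - 0.804000)/(0.029247 - (-0.568448)) = 0.544077; f(x_3) = 0.001405

0.54408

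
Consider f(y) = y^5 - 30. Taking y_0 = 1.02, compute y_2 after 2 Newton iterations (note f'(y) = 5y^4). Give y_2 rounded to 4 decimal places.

5.0909

y_0 = 1.020000: f = -28.895919, f' = 5.412161 → y_1 = 1.020000 - (-28.895919)/(5.412161) = 6.359073
y_1 = 6.359073: f = 10368.457024, f' = 8176.079871 → y_2 = 6.359073 - (10368.457024)/(8176.079871) = 5.090927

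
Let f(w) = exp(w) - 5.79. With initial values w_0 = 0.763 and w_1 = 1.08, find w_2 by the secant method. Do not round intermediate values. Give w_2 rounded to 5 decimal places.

Secant update: w_(k+1) = w_k − f(w_k)·(w_k − w_(k-1))/(f(w_k) − f(w_(k-1))).
f(w_0) = -3.645299, f(w_1) = -2.845320
w_2 = 1.080000 - (-2.845320)·(1.080000 - 0.763000)/(-2.845320 - (-3.645299)) = 2.207488; f(w_2) = 3.302847

2.20749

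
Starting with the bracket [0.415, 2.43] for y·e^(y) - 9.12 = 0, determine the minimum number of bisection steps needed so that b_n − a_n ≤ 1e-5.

18

Initial width b − a = 2.43 − 0.415 = 2.015000.
After n steps the width is (b−a)/2^n; need (b−a)/2^n ≤ 1e-5.
So n ≥ log₂(2.015000/1e-5) = log₂(201500.0000) ≈ 17.6204.
Hence n = 18.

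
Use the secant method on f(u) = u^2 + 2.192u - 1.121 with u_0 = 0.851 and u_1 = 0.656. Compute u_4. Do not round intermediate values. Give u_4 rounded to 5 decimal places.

f(u_0) = 1.468593, f(u_1) = 0.747288
u_2 = 0.656000 - (0.747288)·(0.656000 - 0.851000)/(0.747288 - (1.468593)) = 0.453976; f(u_2) = 0.080209
u_3 = 0.453976 - (0.080209)·(0.453976 - 0.656000)/(0.080209 - (0.747288)) = 0.429685; f(u_3) = 0.005497
u_4 = 0.429685 - (0.005497)·(0.429685 - 0.453976)/(0.005497 - (0.080209)) = 0.427897; f(u_4) = 0.000047

0.42790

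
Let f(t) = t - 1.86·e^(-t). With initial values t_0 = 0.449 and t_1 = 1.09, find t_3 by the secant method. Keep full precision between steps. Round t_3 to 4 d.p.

f(t_0) = -0.738175, f(t_1) = 0.464637
t_2 = 1.090000 - (0.464637)·(1.090000 - 0.449000)/(0.464637 - (-0.738175)) = 0.842387; f(t_2) = 0.041319
t_3 = 0.842387 - (0.041319)·(0.842387 - 1.090000)/(0.041319 - (0.464637)) = 0.818218; f(t_3) = -0.002447

0.8182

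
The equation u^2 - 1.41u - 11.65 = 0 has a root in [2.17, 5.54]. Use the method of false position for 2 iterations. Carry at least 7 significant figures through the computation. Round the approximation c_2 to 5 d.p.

f(2.170000) = -10.000800, f(5.540000) = 11.230200
step 1: c = 3.757429, f(c) = -2.829705 < 0 → new bracket [3.757429, 5.540000]
step 2: c = 4.116190, f(c) = -0.510808 < 0 → new bracket [4.116190, 5.540000]

4.11619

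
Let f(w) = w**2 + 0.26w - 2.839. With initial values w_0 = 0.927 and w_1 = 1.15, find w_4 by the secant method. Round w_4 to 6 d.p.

f(w_0) = -1.738651, f(w_1) = -1.217500
w_2 = 1.150000 - (-1.217500)·(1.150000 - 0.927000)/(-1.217500 - (-1.738651)) = 1.670967; f(w_2) = 0.387582
w_3 = 1.670967 - (0.387582)·(1.670967 - 1.150000)/(0.387582 - (-1.217500)) = 1.545168; f(w_3) = -0.049712
w_4 = 1.545168 - (-0.049712)·(1.545168 - 1.670967)/(-0.049712 - (0.387582)) = 1.559469; f(w_4) = -0.001595

1.559469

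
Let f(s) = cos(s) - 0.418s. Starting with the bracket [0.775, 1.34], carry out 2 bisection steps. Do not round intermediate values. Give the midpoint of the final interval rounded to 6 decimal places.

f(0.775000) = 0.390471, f(1.340000) = -0.331367 (opposite signs)
step 1: m = 1.057500, f(m) = 0.049016 > 0 → root in [1.057500, 1.340000]
step 2: m = 1.198750, f(m) = -0.137555 < 0 → root in [1.057500, 1.198750]
Midpoint of [1.057500, 1.198750] = 1.128125

1.128125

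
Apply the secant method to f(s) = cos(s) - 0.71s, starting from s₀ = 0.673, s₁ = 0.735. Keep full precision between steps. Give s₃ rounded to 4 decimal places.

f(s_0) = 0.304125, f(s_1) = 0.219981
s_2 = 0.735000 - (0.219981)·(0.735000 - 0.673000)/(0.219981 - (0.304125)) = 0.897088; f(s_2) = -0.013044
s_3 = 0.897088 - (-0.013044)·(0.897088 - 0.735000)/(-0.013044 - (0.219981)) = 0.888015; f(s_3) = 0.000463

0.8880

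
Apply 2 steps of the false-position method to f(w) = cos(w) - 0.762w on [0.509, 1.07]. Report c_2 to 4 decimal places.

f(0.509000) = 0.485374, f(1.070000) = -0.335216
step 1: c = 0.840828, f(c) = 0.026135 > 0 → new bracket [0.840828, 1.070000]
step 2: c = 0.857403, f(c) = 0.001062 > 0 → new bracket [0.857403, 1.070000]

0.8574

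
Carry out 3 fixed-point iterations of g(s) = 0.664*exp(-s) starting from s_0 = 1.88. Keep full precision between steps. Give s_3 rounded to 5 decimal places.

0.36440

s_1 = g(1.880000) = 0.101320
s_2 = g(0.101320) = 0.600020
s_3 = g(0.600020) = 0.364404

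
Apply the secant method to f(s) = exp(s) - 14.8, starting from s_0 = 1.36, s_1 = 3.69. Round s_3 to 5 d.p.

f(s_0) = -10.903807, f(s_1) = 25.244847
s_2 = 3.690000 - (25.244847)·(3.690000 - 1.360000)/(25.244847 - (-10.903807)) = 2.062816; f(s_2) = -6.931901
s_3 = 2.062816 - (-6.931901)·(2.062816 - 3.690000)/(-6.931901 - (25.244847)) = 2.413364; f(s_3) = -3.628523

2.41336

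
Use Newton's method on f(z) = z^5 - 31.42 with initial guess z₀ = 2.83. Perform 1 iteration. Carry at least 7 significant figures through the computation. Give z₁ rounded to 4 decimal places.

2.3620

f'(z) = 5z⁴
z_0 = 2.830000: f = 150.103216, f' = 320.712396 → z_1 = 2.830000 - (150.103216)/(320.712396) = 2.361969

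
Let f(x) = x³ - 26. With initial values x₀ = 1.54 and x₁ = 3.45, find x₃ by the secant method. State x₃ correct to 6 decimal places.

Secant update: x_(k+1) = x_k − f(x_k)·(x_k − x_(k-1))/(f(x_k) − f(x_(k-1))).
f(x_0) = -22.347736, f(x_1) = 15.063625
x_2 = 3.450000 - (15.063625)·(3.450000 - 1.540000)/(15.063625 - (-22.347736)) = 2.680942; f(x_2) = -6.730873
x_3 = 2.680942 - (-6.730873)·(2.680942 - 3.450000)/(-6.730873 - (15.063625)) = 2.918453; f(x_3) = -1.142472

2.918453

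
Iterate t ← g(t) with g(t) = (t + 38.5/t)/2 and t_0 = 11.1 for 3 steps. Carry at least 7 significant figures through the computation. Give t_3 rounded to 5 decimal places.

t_1 = g(11.100000) = 7.284234
t_2 = g(7.284234) = 6.284811
t_3 = g(6.284811) = 6.205346

6.20535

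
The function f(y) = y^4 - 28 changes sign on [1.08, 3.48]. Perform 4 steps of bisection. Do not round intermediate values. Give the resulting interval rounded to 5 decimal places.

[2.28000, 2.43000]

f(1.080000) = -26.639511, f(3.480000) = 118.661788 (opposite signs)
step 1: m = 2.280000, f(m) = -0.976637 < 0 → root in [2.280000, 3.480000]
step 2: m = 2.880000, f(m) = 40.797071 > 0 → root in [2.280000, 2.880000]
step 3: m = 2.580000, f(m) = 16.307661 > 0 → root in [2.280000, 2.580000]
step 4: m = 2.430000, f(m) = 6.867844 > 0 → root in [2.280000, 2.430000]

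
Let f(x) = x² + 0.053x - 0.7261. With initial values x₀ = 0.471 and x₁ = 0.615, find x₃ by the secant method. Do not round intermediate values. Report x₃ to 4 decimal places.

0.8171

f(x_0) = -0.479296, f(x_1) = -0.315280
x_2 = 0.615000 - (-0.315280)·(0.615000 - 0.471000)/(-0.315280 - (-0.479296)) = 0.891804; f(x_2) = 0.116480
x_3 = 0.891804 - (0.116480)·(0.891804 - 0.615000)/(0.116480 - (-0.315280)) = 0.817128; f(x_3) = -0.015094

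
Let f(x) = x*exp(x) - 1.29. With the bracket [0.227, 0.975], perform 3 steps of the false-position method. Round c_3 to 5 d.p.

f(0.227000) = -1.005154, f(0.975000) = 1.294888
step 1: c = 0.553888, f(c) = -0.326233 < 0 → new bracket [0.553888, 0.975000]
step 2: c = 0.638632, f(c) = -0.080503 < 0 → new bracket [0.638632, 0.975000]
step 3: c = 0.658320, f(c) = -0.018426 < 0 → new bracket [0.658320, 0.975000]

0.65832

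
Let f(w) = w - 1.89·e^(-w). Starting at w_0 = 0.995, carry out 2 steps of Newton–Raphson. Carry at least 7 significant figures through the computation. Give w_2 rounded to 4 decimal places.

Newton update: w ← w − f(w)/f'(w).
f'(w) = 1 + 1.89·e^(-w)
w_0 = 0.995000: f = 0.296223, f' = 1.698777 → w_1 = 0.995000 - (0.296223)/(1.698777) = 0.820626
w_1 = 0.820626: f = -0.011269, f' = 1.831895 → w_2 = 0.820626 - (-0.011269)/(1.831895) = 0.826777

0.8268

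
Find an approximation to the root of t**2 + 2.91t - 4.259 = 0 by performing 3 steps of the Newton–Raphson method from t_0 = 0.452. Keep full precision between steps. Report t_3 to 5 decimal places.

f'(t) = 2t + 2.91
t_0 = 0.452000: f = -2.739376, f' = 3.814000 → t_1 = 0.452000 - (-2.739376)/(3.814000) = 1.170242
t_1 = 1.170242: f = 0.515872, f' = 5.250485 → t_2 = 1.170242 - (0.515872)/(5.250485) = 1.071990
t_2 = 1.071990: f = 0.009654, f' = 5.053980 → t_3 = 1.071990 - (0.009654)/(5.053980) = 1.070080

1.07008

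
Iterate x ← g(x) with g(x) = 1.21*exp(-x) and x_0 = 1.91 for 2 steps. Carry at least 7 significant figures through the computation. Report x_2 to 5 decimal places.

x_1 = g(1.910000) = 0.179177
x_2 = g(0.179177) = 1.011509

1.01151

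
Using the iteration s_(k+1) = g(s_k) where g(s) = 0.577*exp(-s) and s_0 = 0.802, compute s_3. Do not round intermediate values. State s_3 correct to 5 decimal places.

0.36959

s_1 = g(0.802000) = 0.258745
s_2 = g(0.258745) = 0.445456
s_3 = g(0.445456) = 0.369587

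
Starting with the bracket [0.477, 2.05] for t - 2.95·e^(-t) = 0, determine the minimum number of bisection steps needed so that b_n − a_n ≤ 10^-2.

Initial width b − a = 2.05 − 0.477 = 1.573000.
After n steps the width is (b−a)/2^n; need (b−a)/2^n ≤ 10^-2.
So n ≥ log₂(1.573000/10^-2) = log₂(157.3000) ≈ 7.2974.
Hence n = 8.

8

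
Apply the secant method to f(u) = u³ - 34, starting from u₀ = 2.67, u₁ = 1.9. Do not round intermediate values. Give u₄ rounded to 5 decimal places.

Secant update: u_(k+1) = u_k − f(u_k)·(u_k − u_(k-1))/(f(u_k) − f(u_(k-1))).
f(u_0) = -14.965837, f(u_1) = -27.141000
u_2 = 1.900000 - (-27.141000)·(1.900000 - 2.670000)/(-27.141000 - (-14.965837)) = 3.616492; f(u_2) = 13.300151
u_3 = 3.616492 - (13.300151)·(3.616492 - 1.900000)/(13.300151 - (-27.141000)) = 3.051978; f(u_3) = -5.572143
u_4 = 3.051978 - (-5.572143)·(3.051978 - 3.616492)/(-5.572143 - (13.300151)) = 3.218654; f(u_4) = -0.655615

3.21865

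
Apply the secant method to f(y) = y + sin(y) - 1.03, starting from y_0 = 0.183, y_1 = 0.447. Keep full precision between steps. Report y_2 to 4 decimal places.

f(y_0) = -0.665020, f(y_1) = -0.150738
y_2 = 0.447000 - (-0.150738)·(0.447000 - 0.183000)/(-0.150738 - (-0.665020)) = 0.524379; f(y_2) = -0.004945

0.5244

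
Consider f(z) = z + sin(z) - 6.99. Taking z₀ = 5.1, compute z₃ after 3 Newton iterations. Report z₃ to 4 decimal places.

f'(z) = 1 + cos(z)
z_0 = 5.100000: f = -2.815815, f' = 1.377978 → z_1 = 5.100000 - (-2.815815)/(1.377978) = 7.143440
z_1 = 7.143440: f = 0.911449, f' = 1.652245 → z_2 = 7.143440 - (0.911449)/(1.652245) = 6.591797
z_2 = 6.591797: f = -0.094466, f' = 1.952756 → z_3 = 6.591797 - (-0.094466)/(1.952756) = 6.640173

6.6402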